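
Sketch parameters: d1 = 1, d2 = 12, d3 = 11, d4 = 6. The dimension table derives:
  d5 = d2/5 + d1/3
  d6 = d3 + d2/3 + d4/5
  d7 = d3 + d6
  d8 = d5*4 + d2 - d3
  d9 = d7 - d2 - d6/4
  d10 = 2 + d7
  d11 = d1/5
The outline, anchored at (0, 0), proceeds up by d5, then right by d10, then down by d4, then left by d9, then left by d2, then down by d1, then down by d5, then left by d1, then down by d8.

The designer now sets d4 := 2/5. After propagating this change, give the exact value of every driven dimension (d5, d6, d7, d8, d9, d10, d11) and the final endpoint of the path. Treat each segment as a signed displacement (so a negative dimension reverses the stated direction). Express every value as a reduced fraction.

d5 = 41/15
d6 = 377/25
d7 = 652/25
d8 = 179/15
d9 = 1031/100
d10 = 702/25
d11 = 1/5
endpoint = (477/100, -40/3)

Apply edit: d4 := 2/5
  d5 = d2/5 + d1/3 = 41/15
  d6 = d3 + d2/3 + d4/5 = 377/25
  d7 = d3 + d6 = 652/25
  d8 = d5*4 + d2 - d3 = 179/15
  d9 = d7 - d2 - d6/4 = 1031/100
  d10 = 2 + d7 = 702/25
  d11 = d1/5 = 1/5
Walk from origin (0, 0):
  seg 1: up by d5 = 41/15 → (0, 41/15)
  seg 2: right by d10 = 702/25 → (702/25, 41/15)
  seg 3: down by d4 = 2/5 → (702/25, 7/3)
  seg 4: left by d9 = 1031/100 → (1777/100, 7/3)
  seg 5: left by d2 = 12 → (577/100, 7/3)
  seg 6: down by d1 = 1 → (577/100, 4/3)
  seg 7: down by d5 = 41/15 → (577/100, -7/5)
  seg 8: left by d1 = 1 → (477/100, -7/5)
  seg 9: down by d8 = 179/15 → (477/100, -40/3)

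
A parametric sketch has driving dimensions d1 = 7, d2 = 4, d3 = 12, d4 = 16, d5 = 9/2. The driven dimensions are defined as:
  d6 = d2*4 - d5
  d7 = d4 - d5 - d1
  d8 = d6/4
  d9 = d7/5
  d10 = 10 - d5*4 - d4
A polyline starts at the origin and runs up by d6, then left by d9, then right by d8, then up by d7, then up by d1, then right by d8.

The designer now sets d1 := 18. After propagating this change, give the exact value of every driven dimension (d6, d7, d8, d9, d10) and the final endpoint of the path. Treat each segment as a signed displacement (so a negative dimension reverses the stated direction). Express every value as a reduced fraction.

d6 = 23/2
d7 = -13/2
d8 = 23/8
d9 = -13/10
d10 = -24
endpoint = (141/20, 23)

Apply edit: d1 := 18
  d6 = d2*4 - d5 = 23/2
  d7 = d4 - d5 - d1 = -13/2
  d8 = d6/4 = 23/8
  d9 = d7/5 = -13/10
  d10 = 10 - d5*4 - d4 = -24
Walk from origin (0, 0):
  seg 1: up by d6 = 23/2 → (0, 23/2)
  seg 2: left by d9 = -13/10 → (13/10, 23/2)
  seg 3: right by d8 = 23/8 → (167/40, 23/2)
  seg 4: up by d7 = -13/2 → (167/40, 5)
  seg 5: up by d1 = 18 → (167/40, 23)
  seg 6: right by d8 = 23/8 → (141/20, 23)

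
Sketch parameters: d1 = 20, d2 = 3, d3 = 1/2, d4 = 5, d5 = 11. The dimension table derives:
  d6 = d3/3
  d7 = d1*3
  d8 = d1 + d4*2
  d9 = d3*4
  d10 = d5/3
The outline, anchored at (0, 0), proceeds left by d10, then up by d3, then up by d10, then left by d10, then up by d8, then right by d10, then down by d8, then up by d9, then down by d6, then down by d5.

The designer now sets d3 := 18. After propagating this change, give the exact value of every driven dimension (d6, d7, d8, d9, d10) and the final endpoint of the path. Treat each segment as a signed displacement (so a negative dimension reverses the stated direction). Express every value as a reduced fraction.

Apply edit: d3 := 18
  d6 = d3/3 = 6
  d7 = d1*3 = 60
  d8 = d1 + d4*2 = 30
  d9 = d3*4 = 72
  d10 = d5/3 = 11/3
Walk from origin (0, 0):
  seg 1: left by d10 = 11/3 → (-11/3, 0)
  seg 2: up by d3 = 18 → (-11/3, 18)
  seg 3: up by d10 = 11/3 → (-11/3, 65/3)
  seg 4: left by d10 = 11/3 → (-22/3, 65/3)
  seg 5: up by d8 = 30 → (-22/3, 155/3)
  seg 6: right by d10 = 11/3 → (-11/3, 155/3)
  seg 7: down by d8 = 30 → (-11/3, 65/3)
  seg 8: up by d9 = 72 → (-11/3, 281/3)
  seg 9: down by d6 = 6 → (-11/3, 263/3)
  seg 10: down by d5 = 11 → (-11/3, 230/3)

d6 = 6
d7 = 60
d8 = 30
d9 = 72
d10 = 11/3
endpoint = (-11/3, 230/3)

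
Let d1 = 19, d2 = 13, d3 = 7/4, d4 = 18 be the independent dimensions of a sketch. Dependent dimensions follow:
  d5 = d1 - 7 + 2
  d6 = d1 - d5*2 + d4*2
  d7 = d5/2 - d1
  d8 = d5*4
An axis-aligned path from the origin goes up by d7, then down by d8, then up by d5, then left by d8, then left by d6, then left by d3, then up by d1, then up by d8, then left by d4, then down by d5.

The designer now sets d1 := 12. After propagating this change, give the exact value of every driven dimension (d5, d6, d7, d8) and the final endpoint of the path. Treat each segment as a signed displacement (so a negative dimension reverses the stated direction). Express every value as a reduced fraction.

Apply edit: d1 := 12
  d5 = d1 - 7 + 2 = 7
  d6 = d1 - d5*2 + d4*2 = 34
  d7 = d5/2 - d1 = -17/2
  d8 = d5*4 = 28
Walk from origin (0, 0):
  seg 1: up by d7 = -17/2 → (0, -17/2)
  seg 2: down by d8 = 28 → (0, -73/2)
  seg 3: up by d5 = 7 → (0, -59/2)
  seg 4: left by d8 = 28 → (-28, -59/2)
  seg 5: left by d6 = 34 → (-62, -59/2)
  seg 6: left by d3 = 7/4 → (-255/4, -59/2)
  seg 7: up by d1 = 12 → (-255/4, -35/2)
  seg 8: up by d8 = 28 → (-255/4, 21/2)
  seg 9: left by d4 = 18 → (-327/4, 21/2)
  seg 10: down by d5 = 7 → (-327/4, 7/2)

d5 = 7
d6 = 34
d7 = -17/2
d8 = 28
endpoint = (-327/4, 7/2)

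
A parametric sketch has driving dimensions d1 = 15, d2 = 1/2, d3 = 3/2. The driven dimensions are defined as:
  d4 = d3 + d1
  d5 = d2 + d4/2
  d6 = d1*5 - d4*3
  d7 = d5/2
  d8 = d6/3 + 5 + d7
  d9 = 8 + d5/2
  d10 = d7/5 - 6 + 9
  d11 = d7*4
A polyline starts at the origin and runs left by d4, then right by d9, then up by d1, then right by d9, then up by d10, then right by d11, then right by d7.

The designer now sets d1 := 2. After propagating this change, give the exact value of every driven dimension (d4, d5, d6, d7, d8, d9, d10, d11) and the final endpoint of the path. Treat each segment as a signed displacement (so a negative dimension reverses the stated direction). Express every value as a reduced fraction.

d4 = 7/2
d5 = 9/4
d6 = -1/2
d7 = 9/8
d8 = 143/24
d9 = 73/8
d10 = 129/40
d11 = 9/2
endpoint = (163/8, 209/40)

Apply edit: d1 := 2
  d4 = d3 + d1 = 7/2
  d5 = d2 + d4/2 = 9/4
  d6 = d1*5 - d4*3 = -1/2
  d7 = d5/2 = 9/8
  d8 = d6/3 + 5 + d7 = 143/24
  d9 = 8 + d5/2 = 73/8
  d10 = d7/5 - 6 + 9 = 129/40
  d11 = d7*4 = 9/2
Walk from origin (0, 0):
  seg 1: left by d4 = 7/2 → (-7/2, 0)
  seg 2: right by d9 = 73/8 → (45/8, 0)
  seg 3: up by d1 = 2 → (45/8, 2)
  seg 4: right by d9 = 73/8 → (59/4, 2)
  seg 5: up by d10 = 129/40 → (59/4, 209/40)
  seg 6: right by d11 = 9/2 → (77/4, 209/40)
  seg 7: right by d7 = 9/8 → (163/8, 209/40)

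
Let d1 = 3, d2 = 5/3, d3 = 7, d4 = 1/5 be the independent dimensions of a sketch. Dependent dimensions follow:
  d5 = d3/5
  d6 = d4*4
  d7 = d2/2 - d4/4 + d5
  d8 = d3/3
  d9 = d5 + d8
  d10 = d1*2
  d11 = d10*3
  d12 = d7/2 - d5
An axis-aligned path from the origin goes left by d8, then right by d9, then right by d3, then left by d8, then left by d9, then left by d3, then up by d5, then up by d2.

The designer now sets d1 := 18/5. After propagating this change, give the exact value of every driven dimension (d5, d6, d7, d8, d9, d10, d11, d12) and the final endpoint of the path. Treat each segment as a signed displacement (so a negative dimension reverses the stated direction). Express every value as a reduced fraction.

Apply edit: d1 := 18/5
  d5 = d3/5 = 7/5
  d6 = d4*4 = 4/5
  d7 = d2/2 - d4/4 + d5 = 131/60
  d8 = d3/3 = 7/3
  d9 = d5 + d8 = 56/15
  d10 = d1*2 = 36/5
  d11 = d10*3 = 108/5
  d12 = d7/2 - d5 = -37/120
Walk from origin (0, 0):
  seg 1: left by d8 = 7/3 → (-7/3, 0)
  seg 2: right by d9 = 56/15 → (7/5, 0)
  seg 3: right by d3 = 7 → (42/5, 0)
  seg 4: left by d8 = 7/3 → (91/15, 0)
  seg 5: left by d9 = 56/15 → (7/3, 0)
  seg 6: left by d3 = 7 → (-14/3, 0)
  seg 7: up by d5 = 7/5 → (-14/3, 7/5)
  seg 8: up by d2 = 5/3 → (-14/3, 46/15)

d5 = 7/5
d6 = 4/5
d7 = 131/60
d8 = 7/3
d9 = 56/15
d10 = 36/5
d11 = 108/5
d12 = -37/120
endpoint = (-14/3, 46/15)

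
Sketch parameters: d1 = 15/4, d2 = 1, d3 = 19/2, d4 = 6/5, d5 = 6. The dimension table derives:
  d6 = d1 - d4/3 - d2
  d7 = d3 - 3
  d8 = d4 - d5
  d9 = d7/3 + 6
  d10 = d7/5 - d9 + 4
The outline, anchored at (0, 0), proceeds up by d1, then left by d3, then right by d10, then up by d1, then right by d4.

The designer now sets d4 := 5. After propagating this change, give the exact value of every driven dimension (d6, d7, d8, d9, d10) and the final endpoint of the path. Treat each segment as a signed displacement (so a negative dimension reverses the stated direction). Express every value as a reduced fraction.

d6 = 13/12
d7 = 13/2
d8 = -1
d9 = 49/6
d10 = -43/15
endpoint = (-221/30, 15/2)

Apply edit: d4 := 5
  d6 = d1 - d4/3 - d2 = 13/12
  d7 = d3 - 3 = 13/2
  d8 = d4 - d5 = -1
  d9 = d7/3 + 6 = 49/6
  d10 = d7/5 - d9 + 4 = -43/15
Walk from origin (0, 0):
  seg 1: up by d1 = 15/4 → (0, 15/4)
  seg 2: left by d3 = 19/2 → (-19/2, 15/4)
  seg 3: right by d10 = -43/15 → (-371/30, 15/4)
  seg 4: up by d1 = 15/4 → (-371/30, 15/2)
  seg 5: right by d4 = 5 → (-221/30, 15/2)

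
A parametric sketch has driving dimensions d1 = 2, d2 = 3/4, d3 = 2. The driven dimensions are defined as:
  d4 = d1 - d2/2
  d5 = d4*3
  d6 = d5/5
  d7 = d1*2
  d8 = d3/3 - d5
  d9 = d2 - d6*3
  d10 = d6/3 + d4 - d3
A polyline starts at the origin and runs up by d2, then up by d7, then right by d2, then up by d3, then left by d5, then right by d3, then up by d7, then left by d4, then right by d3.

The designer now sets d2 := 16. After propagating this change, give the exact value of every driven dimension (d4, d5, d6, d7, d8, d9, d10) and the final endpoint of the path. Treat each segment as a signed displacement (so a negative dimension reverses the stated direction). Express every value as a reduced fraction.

d4 = -6
d5 = -18
d6 = -18/5
d7 = 4
d8 = 56/3
d9 = 134/5
d10 = -46/5
endpoint = (44, 26)

Apply edit: d2 := 16
  d4 = d1 - d2/2 = -6
  d5 = d4*3 = -18
  d6 = d5/5 = -18/5
  d7 = d1*2 = 4
  d8 = d3/3 - d5 = 56/3
  d9 = d2 - d6*3 = 134/5
  d10 = d6/3 + d4 - d3 = -46/5
Walk from origin (0, 0):
  seg 1: up by d2 = 16 → (0, 16)
  seg 2: up by d7 = 4 → (0, 20)
  seg 3: right by d2 = 16 → (16, 20)
  seg 4: up by d3 = 2 → (16, 22)
  seg 5: left by d5 = -18 → (34, 22)
  seg 6: right by d3 = 2 → (36, 22)
  seg 7: up by d7 = 4 → (36, 26)
  seg 8: left by d4 = -6 → (42, 26)
  seg 9: right by d3 = 2 → (44, 26)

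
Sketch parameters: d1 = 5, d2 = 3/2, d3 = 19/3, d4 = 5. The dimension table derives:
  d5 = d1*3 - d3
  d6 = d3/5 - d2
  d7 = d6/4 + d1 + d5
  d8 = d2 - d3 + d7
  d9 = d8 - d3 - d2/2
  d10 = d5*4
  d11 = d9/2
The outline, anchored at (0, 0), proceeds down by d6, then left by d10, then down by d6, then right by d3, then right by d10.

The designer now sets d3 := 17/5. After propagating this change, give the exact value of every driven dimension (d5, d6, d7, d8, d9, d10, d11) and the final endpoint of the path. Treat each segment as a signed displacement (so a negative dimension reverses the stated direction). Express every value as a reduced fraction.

d5 = 58/5
d6 = -41/50
d7 = 3279/200
d8 = 2899/200
d9 = 2069/200
d10 = 232/5
d11 = 2069/400
endpoint = (17/5, 41/25)

Apply edit: d3 := 17/5
  d5 = d1*3 - d3 = 58/5
  d6 = d3/5 - d2 = -41/50
  d7 = d6/4 + d1 + d5 = 3279/200
  d8 = d2 - d3 + d7 = 2899/200
  d9 = d8 - d3 - d2/2 = 2069/200
  d10 = d5*4 = 232/5
  d11 = d9/2 = 2069/400
Walk from origin (0, 0):
  seg 1: down by d6 = -41/50 → (0, 41/50)
  seg 2: left by d10 = 232/5 → (-232/5, 41/50)
  seg 3: down by d6 = -41/50 → (-232/5, 41/25)
  seg 4: right by d3 = 17/5 → (-43, 41/25)
  seg 5: right by d10 = 232/5 → (17/5, 41/25)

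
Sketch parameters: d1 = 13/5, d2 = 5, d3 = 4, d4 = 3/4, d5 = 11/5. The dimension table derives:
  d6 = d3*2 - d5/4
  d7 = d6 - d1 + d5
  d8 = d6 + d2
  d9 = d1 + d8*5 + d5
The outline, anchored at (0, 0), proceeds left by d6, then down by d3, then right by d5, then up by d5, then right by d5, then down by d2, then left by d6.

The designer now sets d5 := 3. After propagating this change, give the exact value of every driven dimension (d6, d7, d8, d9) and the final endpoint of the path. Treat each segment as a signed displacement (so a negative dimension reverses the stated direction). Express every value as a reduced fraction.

d6 = 29/4
d7 = 153/20
d8 = 49/4
d9 = 1337/20
endpoint = (-17/2, -6)

Apply edit: d5 := 3
  d6 = d3*2 - d5/4 = 29/4
  d7 = d6 - d1 + d5 = 153/20
  d8 = d6 + d2 = 49/4
  d9 = d1 + d8*5 + d5 = 1337/20
Walk from origin (0, 0):
  seg 1: left by d6 = 29/4 → (-29/4, 0)
  seg 2: down by d3 = 4 → (-29/4, -4)
  seg 3: right by d5 = 3 → (-17/4, -4)
  seg 4: up by d5 = 3 → (-17/4, -1)
  seg 5: right by d5 = 3 → (-5/4, -1)
  seg 6: down by d2 = 5 → (-5/4, -6)
  seg 7: left by d6 = 29/4 → (-17/2, -6)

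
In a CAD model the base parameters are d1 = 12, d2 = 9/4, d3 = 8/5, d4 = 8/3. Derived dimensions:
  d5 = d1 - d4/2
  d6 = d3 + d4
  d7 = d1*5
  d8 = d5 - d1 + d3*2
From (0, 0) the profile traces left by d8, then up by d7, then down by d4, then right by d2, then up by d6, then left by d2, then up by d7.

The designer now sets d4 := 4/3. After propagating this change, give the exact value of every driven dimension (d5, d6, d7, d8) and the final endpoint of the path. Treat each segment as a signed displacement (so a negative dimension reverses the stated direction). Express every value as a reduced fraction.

Apply edit: d4 := 4/3
  d5 = d1 - d4/2 = 34/3
  d6 = d3 + d4 = 44/15
  d7 = d1*5 = 60
  d8 = d5 - d1 + d3*2 = 38/15
Walk from origin (0, 0):
  seg 1: left by d8 = 38/15 → (-38/15, 0)
  seg 2: up by d7 = 60 → (-38/15, 60)
  seg 3: down by d4 = 4/3 → (-38/15, 176/3)
  seg 4: right by d2 = 9/4 → (-17/60, 176/3)
  seg 5: up by d6 = 44/15 → (-17/60, 308/5)
  seg 6: left by d2 = 9/4 → (-38/15, 308/5)
  seg 7: up by d7 = 60 → (-38/15, 608/5)

d5 = 34/3
d6 = 44/15
d7 = 60
d8 = 38/15
endpoint = (-38/15, 608/5)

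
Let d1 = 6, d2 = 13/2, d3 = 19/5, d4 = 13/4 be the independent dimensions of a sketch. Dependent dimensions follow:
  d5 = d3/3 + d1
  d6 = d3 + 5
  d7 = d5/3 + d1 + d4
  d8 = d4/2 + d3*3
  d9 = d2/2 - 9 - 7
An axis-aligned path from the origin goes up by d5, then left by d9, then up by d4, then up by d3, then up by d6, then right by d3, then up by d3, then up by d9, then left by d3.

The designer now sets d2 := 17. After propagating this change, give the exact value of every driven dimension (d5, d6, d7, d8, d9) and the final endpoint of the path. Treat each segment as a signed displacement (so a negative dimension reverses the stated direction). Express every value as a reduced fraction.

d5 = 109/15
d6 = 44/5
d7 = 2101/180
d8 = 521/40
d9 = -15/2
endpoint = (15/2, 233/12)

Apply edit: d2 := 17
  d5 = d3/3 + d1 = 109/15
  d6 = d3 + 5 = 44/5
  d7 = d5/3 + d1 + d4 = 2101/180
  d8 = d4/2 + d3*3 = 521/40
  d9 = d2/2 - 9 - 7 = -15/2
Walk from origin (0, 0):
  seg 1: up by d5 = 109/15 → (0, 109/15)
  seg 2: left by d9 = -15/2 → (15/2, 109/15)
  seg 3: up by d4 = 13/4 → (15/2, 631/60)
  seg 4: up by d3 = 19/5 → (15/2, 859/60)
  seg 5: up by d6 = 44/5 → (15/2, 1387/60)
  seg 6: right by d3 = 19/5 → (113/10, 1387/60)
  seg 7: up by d3 = 19/5 → (113/10, 323/12)
  seg 8: up by d9 = -15/2 → (113/10, 233/12)
  seg 9: left by d3 = 19/5 → (15/2, 233/12)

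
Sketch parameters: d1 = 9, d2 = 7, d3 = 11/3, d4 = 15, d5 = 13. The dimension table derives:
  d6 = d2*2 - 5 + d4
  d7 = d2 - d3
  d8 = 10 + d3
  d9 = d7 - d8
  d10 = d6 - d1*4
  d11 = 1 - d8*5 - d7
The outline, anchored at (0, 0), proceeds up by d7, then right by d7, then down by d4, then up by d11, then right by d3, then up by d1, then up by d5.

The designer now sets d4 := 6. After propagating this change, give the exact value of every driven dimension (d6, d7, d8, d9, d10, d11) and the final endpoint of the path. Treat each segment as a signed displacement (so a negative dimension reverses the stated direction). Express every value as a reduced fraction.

d6 = 15
d7 = 10/3
d8 = 41/3
d9 = -31/3
d10 = -21
d11 = -212/3
endpoint = (7, -154/3)

Apply edit: d4 := 6
  d6 = d2*2 - 5 + d4 = 15
  d7 = d2 - d3 = 10/3
  d8 = 10 + d3 = 41/3
  d9 = d7 - d8 = -31/3
  d10 = d6 - d1*4 = -21
  d11 = 1 - d8*5 - d7 = -212/3
Walk from origin (0, 0):
  seg 1: up by d7 = 10/3 → (0, 10/3)
  seg 2: right by d7 = 10/3 → (10/3, 10/3)
  seg 3: down by d4 = 6 → (10/3, -8/3)
  seg 4: up by d11 = -212/3 → (10/3, -220/3)
  seg 5: right by d3 = 11/3 → (7, -220/3)
  seg 6: up by d1 = 9 → (7, -193/3)
  seg 7: up by d5 = 13 → (7, -154/3)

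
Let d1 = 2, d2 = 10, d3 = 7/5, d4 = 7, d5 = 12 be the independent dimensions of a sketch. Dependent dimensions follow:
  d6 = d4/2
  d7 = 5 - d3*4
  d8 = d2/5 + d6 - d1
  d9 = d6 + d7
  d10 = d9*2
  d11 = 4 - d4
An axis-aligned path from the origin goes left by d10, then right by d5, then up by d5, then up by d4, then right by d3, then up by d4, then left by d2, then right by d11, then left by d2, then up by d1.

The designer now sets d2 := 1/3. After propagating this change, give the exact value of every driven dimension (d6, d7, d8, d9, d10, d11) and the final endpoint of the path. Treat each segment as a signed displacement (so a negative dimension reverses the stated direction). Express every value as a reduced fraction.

d6 = 7/2
d7 = -3/5
d8 = 47/30
d9 = 29/10
d10 = 29/5
d11 = -3
endpoint = (59/15, 28)

Apply edit: d2 := 1/3
  d6 = d4/2 = 7/2
  d7 = 5 - d3*4 = -3/5
  d8 = d2/5 + d6 - d1 = 47/30
  d9 = d6 + d7 = 29/10
  d10 = d9*2 = 29/5
  d11 = 4 - d4 = -3
Walk from origin (0, 0):
  seg 1: left by d10 = 29/5 → (-29/5, 0)
  seg 2: right by d5 = 12 → (31/5, 0)
  seg 3: up by d5 = 12 → (31/5, 12)
  seg 4: up by d4 = 7 → (31/5, 19)
  seg 5: right by d3 = 7/5 → (38/5, 19)
  seg 6: up by d4 = 7 → (38/5, 26)
  seg 7: left by d2 = 1/3 → (109/15, 26)
  seg 8: right by d11 = -3 → (64/15, 26)
  seg 9: left by d2 = 1/3 → (59/15, 26)
  seg 10: up by d1 = 2 → (59/15, 28)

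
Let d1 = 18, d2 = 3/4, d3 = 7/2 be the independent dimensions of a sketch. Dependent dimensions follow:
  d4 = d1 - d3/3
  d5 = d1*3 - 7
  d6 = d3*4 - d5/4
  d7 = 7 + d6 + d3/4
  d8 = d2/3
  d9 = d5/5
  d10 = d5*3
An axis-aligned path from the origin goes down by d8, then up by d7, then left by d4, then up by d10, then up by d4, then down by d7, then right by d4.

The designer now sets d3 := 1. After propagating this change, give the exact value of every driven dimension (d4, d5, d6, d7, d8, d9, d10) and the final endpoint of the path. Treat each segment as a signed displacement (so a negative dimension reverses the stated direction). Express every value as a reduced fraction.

Apply edit: d3 := 1
  d4 = d1 - d3/3 = 53/3
  d5 = d1*3 - 7 = 47
  d6 = d3*4 - d5/4 = -31/4
  d7 = 7 + d6 + d3/4 = -1/2
  d8 = d2/3 = 1/4
  d9 = d5/5 = 47/5
  d10 = d5*3 = 141
Walk from origin (0, 0):
  seg 1: down by d8 = 1/4 → (0, -1/4)
  seg 2: up by d7 = -1/2 → (0, -3/4)
  seg 3: left by d4 = 53/3 → (-53/3, -3/4)
  seg 4: up by d10 = 141 → (-53/3, 561/4)
  seg 5: up by d4 = 53/3 → (-53/3, 1895/12)
  seg 6: down by d7 = -1/2 → (-53/3, 1901/12)
  seg 7: right by d4 = 53/3 → (0, 1901/12)

d4 = 53/3
d5 = 47
d6 = -31/4
d7 = -1/2
d8 = 1/4
d9 = 47/5
d10 = 141
endpoint = (0, 1901/12)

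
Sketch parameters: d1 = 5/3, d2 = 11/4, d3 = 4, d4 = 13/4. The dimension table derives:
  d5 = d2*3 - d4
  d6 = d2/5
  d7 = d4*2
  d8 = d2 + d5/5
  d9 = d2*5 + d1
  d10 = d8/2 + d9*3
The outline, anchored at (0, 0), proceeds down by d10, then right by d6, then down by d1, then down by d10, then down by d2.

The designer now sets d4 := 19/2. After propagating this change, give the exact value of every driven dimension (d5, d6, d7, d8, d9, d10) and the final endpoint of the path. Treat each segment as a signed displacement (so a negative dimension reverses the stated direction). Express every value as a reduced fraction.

d5 = -5/4
d6 = 11/20
d7 = 19
d8 = 5/2
d9 = 185/12
d10 = 95/2
endpoint = (11/20, -1193/12)

Apply edit: d4 := 19/2
  d5 = d2*3 - d4 = -5/4
  d6 = d2/5 = 11/20
  d7 = d4*2 = 19
  d8 = d2 + d5/5 = 5/2
  d9 = d2*5 + d1 = 185/12
  d10 = d8/2 + d9*3 = 95/2
Walk from origin (0, 0):
  seg 1: down by d10 = 95/2 → (0, -95/2)
  seg 2: right by d6 = 11/20 → (11/20, -95/2)
  seg 3: down by d1 = 5/3 → (11/20, -295/6)
  seg 4: down by d10 = 95/2 → (11/20, -290/3)
  seg 5: down by d2 = 11/4 → (11/20, -1193/12)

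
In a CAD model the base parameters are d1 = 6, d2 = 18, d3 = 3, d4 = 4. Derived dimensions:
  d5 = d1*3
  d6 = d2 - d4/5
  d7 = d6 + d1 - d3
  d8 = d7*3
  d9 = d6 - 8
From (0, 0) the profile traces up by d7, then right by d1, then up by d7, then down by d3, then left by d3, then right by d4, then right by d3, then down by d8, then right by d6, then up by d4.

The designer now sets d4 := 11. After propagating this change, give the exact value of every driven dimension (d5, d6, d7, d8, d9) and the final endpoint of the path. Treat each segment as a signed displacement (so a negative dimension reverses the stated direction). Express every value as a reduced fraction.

d5 = 18
d6 = 79/5
d7 = 94/5
d8 = 282/5
d9 = 39/5
endpoint = (164/5, -54/5)

Apply edit: d4 := 11
  d5 = d1*3 = 18
  d6 = d2 - d4/5 = 79/5
  d7 = d6 + d1 - d3 = 94/5
  d8 = d7*3 = 282/5
  d9 = d6 - 8 = 39/5
Walk from origin (0, 0):
  seg 1: up by d7 = 94/5 → (0, 94/5)
  seg 2: right by d1 = 6 → (6, 94/5)
  seg 3: up by d7 = 94/5 → (6, 188/5)
  seg 4: down by d3 = 3 → (6, 173/5)
  seg 5: left by d3 = 3 → (3, 173/5)
  seg 6: right by d4 = 11 → (14, 173/5)
  seg 7: right by d3 = 3 → (17, 173/5)
  seg 8: down by d8 = 282/5 → (17, -109/5)
  seg 9: right by d6 = 79/5 → (164/5, -109/5)
  seg 10: up by d4 = 11 → (164/5, -54/5)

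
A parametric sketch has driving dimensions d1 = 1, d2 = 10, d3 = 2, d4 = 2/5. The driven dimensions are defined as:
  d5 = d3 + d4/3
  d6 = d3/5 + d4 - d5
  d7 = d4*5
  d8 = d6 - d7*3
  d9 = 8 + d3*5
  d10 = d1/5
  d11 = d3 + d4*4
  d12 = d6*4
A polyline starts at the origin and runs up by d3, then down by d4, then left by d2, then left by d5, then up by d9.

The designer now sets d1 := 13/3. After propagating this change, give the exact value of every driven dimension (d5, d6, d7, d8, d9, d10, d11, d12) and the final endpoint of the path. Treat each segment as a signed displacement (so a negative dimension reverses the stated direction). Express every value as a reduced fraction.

d5 = 32/15
d6 = -4/3
d7 = 2
d8 = -22/3
d9 = 18
d10 = 13/15
d11 = 18/5
d12 = -16/3
endpoint = (-182/15, 98/5)

Apply edit: d1 := 13/3
  d5 = d3 + d4/3 = 32/15
  d6 = d3/5 + d4 - d5 = -4/3
  d7 = d4*5 = 2
  d8 = d6 - d7*3 = -22/3
  d9 = 8 + d3*5 = 18
  d10 = d1/5 = 13/15
  d11 = d3 + d4*4 = 18/5
  d12 = d6*4 = -16/3
Walk from origin (0, 0):
  seg 1: up by d3 = 2 → (0, 2)
  seg 2: down by d4 = 2/5 → (0, 8/5)
  seg 3: left by d2 = 10 → (-10, 8/5)
  seg 4: left by d5 = 32/15 → (-182/15, 8/5)
  seg 5: up by d9 = 18 → (-182/15, 98/5)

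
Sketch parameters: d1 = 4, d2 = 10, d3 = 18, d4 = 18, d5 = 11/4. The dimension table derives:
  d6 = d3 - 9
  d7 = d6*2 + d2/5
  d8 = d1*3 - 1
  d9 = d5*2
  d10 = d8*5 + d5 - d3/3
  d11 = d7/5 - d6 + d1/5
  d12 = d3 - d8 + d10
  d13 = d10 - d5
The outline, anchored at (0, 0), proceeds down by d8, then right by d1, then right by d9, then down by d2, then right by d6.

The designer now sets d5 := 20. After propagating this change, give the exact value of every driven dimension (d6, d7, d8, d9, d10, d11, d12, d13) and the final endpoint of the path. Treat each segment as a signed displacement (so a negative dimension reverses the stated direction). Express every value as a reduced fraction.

d6 = 9
d7 = 20
d8 = 11
d9 = 40
d10 = 69
d11 = -21/5
d12 = 76
d13 = 49
endpoint = (53, -21)

Apply edit: d5 := 20
  d6 = d3 - 9 = 9
  d7 = d6*2 + d2/5 = 20
  d8 = d1*3 - 1 = 11
  d9 = d5*2 = 40
  d10 = d8*5 + d5 - d3/3 = 69
  d11 = d7/5 - d6 + d1/5 = -21/5
  d12 = d3 - d8 + d10 = 76
  d13 = d10 - d5 = 49
Walk from origin (0, 0):
  seg 1: down by d8 = 11 → (0, -11)
  seg 2: right by d1 = 4 → (4, -11)
  seg 3: right by d9 = 40 → (44, -11)
  seg 4: down by d2 = 10 → (44, -21)
  seg 5: right by d6 = 9 → (53, -21)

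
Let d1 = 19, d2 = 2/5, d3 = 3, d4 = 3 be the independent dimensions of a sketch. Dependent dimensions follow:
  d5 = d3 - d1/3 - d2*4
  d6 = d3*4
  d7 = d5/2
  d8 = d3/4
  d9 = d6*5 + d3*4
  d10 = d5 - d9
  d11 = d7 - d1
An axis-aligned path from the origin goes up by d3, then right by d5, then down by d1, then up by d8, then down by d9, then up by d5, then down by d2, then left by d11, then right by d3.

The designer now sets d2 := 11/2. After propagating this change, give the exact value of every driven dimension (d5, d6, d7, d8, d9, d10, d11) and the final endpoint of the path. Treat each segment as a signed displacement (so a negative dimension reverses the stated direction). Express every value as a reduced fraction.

d5 = -76/3
d6 = 12
d7 = -38/3
d8 = 3/4
d9 = 72
d10 = -292/3
d11 = -95/3
endpoint = (28/3, -1417/12)

Apply edit: d2 := 11/2
  d5 = d3 - d1/3 - d2*4 = -76/3
  d6 = d3*4 = 12
  d7 = d5/2 = -38/3
  d8 = d3/4 = 3/4
  d9 = d6*5 + d3*4 = 72
  d10 = d5 - d9 = -292/3
  d11 = d7 - d1 = -95/3
Walk from origin (0, 0):
  seg 1: up by d3 = 3 → (0, 3)
  seg 2: right by d5 = -76/3 → (-76/3, 3)
  seg 3: down by d1 = 19 → (-76/3, -16)
  seg 4: up by d8 = 3/4 → (-76/3, -61/4)
  seg 5: down by d9 = 72 → (-76/3, -349/4)
  seg 6: up by d5 = -76/3 → (-76/3, -1351/12)
  seg 7: down by d2 = 11/2 → (-76/3, -1417/12)
  seg 8: left by d11 = -95/3 → (19/3, -1417/12)
  seg 9: right by d3 = 3 → (28/3, -1417/12)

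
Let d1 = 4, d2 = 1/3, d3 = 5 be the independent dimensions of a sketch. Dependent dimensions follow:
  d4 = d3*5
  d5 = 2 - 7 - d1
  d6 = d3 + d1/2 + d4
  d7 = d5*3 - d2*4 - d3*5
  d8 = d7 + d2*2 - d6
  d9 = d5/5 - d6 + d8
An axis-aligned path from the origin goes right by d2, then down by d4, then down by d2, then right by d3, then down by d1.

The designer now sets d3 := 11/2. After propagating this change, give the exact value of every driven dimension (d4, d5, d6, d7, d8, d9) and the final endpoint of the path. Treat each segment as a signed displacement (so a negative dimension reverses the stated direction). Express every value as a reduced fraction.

d4 = 55/2
d5 = -9
d6 = 35
d7 = -335/6
d8 = -541/6
d9 = -3809/30
endpoint = (35/6, -191/6)

Apply edit: d3 := 11/2
  d4 = d3*5 = 55/2
  d5 = 2 - 7 - d1 = -9
  d6 = d3 + d1/2 + d4 = 35
  d7 = d5*3 - d2*4 - d3*5 = -335/6
  d8 = d7 + d2*2 - d6 = -541/6
  d9 = d5/5 - d6 + d8 = -3809/30
Walk from origin (0, 0):
  seg 1: right by d2 = 1/3 → (1/3, 0)
  seg 2: down by d4 = 55/2 → (1/3, -55/2)
  seg 3: down by d2 = 1/3 → (1/3, -167/6)
  seg 4: right by d3 = 11/2 → (35/6, -167/6)
  seg 5: down by d1 = 4 → (35/6, -191/6)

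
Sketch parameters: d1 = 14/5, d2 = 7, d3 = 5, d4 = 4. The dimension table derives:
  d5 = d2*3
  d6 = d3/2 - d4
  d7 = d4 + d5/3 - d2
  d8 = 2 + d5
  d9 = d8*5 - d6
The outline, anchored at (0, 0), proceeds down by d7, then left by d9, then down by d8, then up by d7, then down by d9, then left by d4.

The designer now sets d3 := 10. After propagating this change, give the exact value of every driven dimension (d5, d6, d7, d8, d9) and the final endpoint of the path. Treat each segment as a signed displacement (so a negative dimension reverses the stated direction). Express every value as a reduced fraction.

d5 = 21
d6 = 1
d7 = 4
d8 = 23
d9 = 114
endpoint = (-118, -137)

Apply edit: d3 := 10
  d5 = d2*3 = 21
  d6 = d3/2 - d4 = 1
  d7 = d4 + d5/3 - d2 = 4
  d8 = 2 + d5 = 23
  d9 = d8*5 - d6 = 114
Walk from origin (0, 0):
  seg 1: down by d7 = 4 → (0, -4)
  seg 2: left by d9 = 114 → (-114, -4)
  seg 3: down by d8 = 23 → (-114, -27)
  seg 4: up by d7 = 4 → (-114, -23)
  seg 5: down by d9 = 114 → (-114, -137)
  seg 6: left by d4 = 4 → (-118, -137)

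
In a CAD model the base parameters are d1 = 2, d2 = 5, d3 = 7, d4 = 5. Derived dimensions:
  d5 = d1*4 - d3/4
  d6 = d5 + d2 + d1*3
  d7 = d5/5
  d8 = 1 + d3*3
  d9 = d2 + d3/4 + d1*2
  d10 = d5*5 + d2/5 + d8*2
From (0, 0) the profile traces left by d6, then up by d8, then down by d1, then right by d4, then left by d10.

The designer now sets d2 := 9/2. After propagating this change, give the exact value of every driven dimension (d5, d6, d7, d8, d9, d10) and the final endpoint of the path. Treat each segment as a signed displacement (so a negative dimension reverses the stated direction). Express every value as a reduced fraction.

Apply edit: d2 := 9/2
  d5 = d1*4 - d3/4 = 25/4
  d6 = d5 + d2 + d1*3 = 67/4
  d7 = d5/5 = 5/4
  d8 = 1 + d3*3 = 22
  d9 = d2 + d3/4 + d1*2 = 41/4
  d10 = d5*5 + d2/5 + d8*2 = 1523/20
Walk from origin (0, 0):
  seg 1: left by d6 = 67/4 → (-67/4, 0)
  seg 2: up by d8 = 22 → (-67/4, 22)
  seg 3: down by d1 = 2 → (-67/4, 20)
  seg 4: right by d4 = 5 → (-47/4, 20)
  seg 5: left by d10 = 1523/20 → (-879/10, 20)

d5 = 25/4
d6 = 67/4
d7 = 5/4
d8 = 22
d9 = 41/4
d10 = 1523/20
endpoint = (-879/10, 20)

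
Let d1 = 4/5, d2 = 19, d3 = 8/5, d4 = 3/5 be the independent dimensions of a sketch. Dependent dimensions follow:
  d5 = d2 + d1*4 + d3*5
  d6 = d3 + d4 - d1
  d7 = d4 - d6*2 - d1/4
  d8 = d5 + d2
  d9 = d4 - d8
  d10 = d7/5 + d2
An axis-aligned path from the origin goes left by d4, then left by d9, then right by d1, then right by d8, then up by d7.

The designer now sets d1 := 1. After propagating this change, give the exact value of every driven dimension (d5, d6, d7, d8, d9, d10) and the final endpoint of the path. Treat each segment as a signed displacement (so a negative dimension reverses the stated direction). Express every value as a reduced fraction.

Apply edit: d1 := 1
  d5 = d2 + d1*4 + d3*5 = 31
  d6 = d3 + d4 - d1 = 6/5
  d7 = d4 - d6*2 - d1/4 = -41/20
  d8 = d5 + d2 = 50
  d9 = d4 - d8 = -247/5
  d10 = d7/5 + d2 = 1859/100
Walk from origin (0, 0):
  seg 1: left by d4 = 3/5 → (-3/5, 0)
  seg 2: left by d9 = -247/5 → (244/5, 0)
  seg 3: right by d1 = 1 → (249/5, 0)
  seg 4: right by d8 = 50 → (499/5, 0)
  seg 5: up by d7 = -41/20 → (499/5, -41/20)

d5 = 31
d6 = 6/5
d7 = -41/20
d8 = 50
d9 = -247/5
d10 = 1859/100
endpoint = (499/5, -41/20)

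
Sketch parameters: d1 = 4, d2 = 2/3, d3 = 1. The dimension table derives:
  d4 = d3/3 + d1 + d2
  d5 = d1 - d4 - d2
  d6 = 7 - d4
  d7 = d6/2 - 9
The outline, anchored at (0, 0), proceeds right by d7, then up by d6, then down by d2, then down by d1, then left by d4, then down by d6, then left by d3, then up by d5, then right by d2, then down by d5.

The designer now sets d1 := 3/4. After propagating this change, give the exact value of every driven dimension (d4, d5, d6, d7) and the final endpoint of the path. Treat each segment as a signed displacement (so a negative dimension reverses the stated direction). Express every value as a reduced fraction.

Apply edit: d1 := 3/4
  d4 = d3/3 + d1 + d2 = 7/4
  d5 = d1 - d4 - d2 = -5/3
  d6 = 7 - d4 = 21/4
  d7 = d6/2 - 9 = -51/8
Walk from origin (0, 0):
  seg 1: right by d7 = -51/8 → (-51/8, 0)
  seg 2: up by d6 = 21/4 → (-51/8, 21/4)
  seg 3: down by d2 = 2/3 → (-51/8, 55/12)
  seg 4: down by d1 = 3/4 → (-51/8, 23/6)
  seg 5: left by d4 = 7/4 → (-65/8, 23/6)
  seg 6: down by d6 = 21/4 → (-65/8, -17/12)
  seg 7: left by d3 = 1 → (-73/8, -17/12)
  seg 8: up by d5 = -5/3 → (-73/8, -37/12)
  seg 9: right by d2 = 2/3 → (-203/24, -37/12)
  seg 10: down by d5 = -5/3 → (-203/24, -17/12)

d4 = 7/4
d5 = -5/3
d6 = 21/4
d7 = -51/8
endpoint = (-203/24, -17/12)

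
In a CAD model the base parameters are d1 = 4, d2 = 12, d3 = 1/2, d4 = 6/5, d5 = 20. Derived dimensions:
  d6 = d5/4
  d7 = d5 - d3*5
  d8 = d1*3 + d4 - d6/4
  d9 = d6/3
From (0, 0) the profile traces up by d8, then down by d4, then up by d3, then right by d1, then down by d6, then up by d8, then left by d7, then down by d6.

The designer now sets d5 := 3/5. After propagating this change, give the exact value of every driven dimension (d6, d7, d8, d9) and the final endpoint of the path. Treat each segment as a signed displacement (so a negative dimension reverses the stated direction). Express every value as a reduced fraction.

d6 = 3/20
d7 = -19/10
d8 = 1053/80
d9 = 1/20
endpoint = (59/10, 1013/40)

Apply edit: d5 := 3/5
  d6 = d5/4 = 3/20
  d7 = d5 - d3*5 = -19/10
  d8 = d1*3 + d4 - d6/4 = 1053/80
  d9 = d6/3 = 1/20
Walk from origin (0, 0):
  seg 1: up by d8 = 1053/80 → (0, 1053/80)
  seg 2: down by d4 = 6/5 → (0, 957/80)
  seg 3: up by d3 = 1/2 → (0, 997/80)
  seg 4: right by d1 = 4 → (4, 997/80)
  seg 5: down by d6 = 3/20 → (4, 197/16)
  seg 6: up by d8 = 1053/80 → (4, 1019/40)
  seg 7: left by d7 = -19/10 → (59/10, 1019/40)
  seg 8: down by d6 = 3/20 → (59/10, 1013/40)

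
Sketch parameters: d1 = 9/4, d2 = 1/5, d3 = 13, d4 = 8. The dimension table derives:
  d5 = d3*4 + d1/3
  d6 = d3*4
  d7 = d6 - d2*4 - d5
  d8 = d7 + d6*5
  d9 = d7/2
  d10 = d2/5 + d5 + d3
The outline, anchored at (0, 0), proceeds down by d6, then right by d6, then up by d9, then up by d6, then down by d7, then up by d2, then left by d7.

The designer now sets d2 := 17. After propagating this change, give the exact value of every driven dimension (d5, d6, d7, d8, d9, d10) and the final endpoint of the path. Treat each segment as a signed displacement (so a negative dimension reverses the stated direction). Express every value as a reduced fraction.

Apply edit: d2 := 17
  d5 = d3*4 + d1/3 = 211/4
  d6 = d3*4 = 52
  d7 = d6 - d2*4 - d5 = -275/4
  d8 = d7 + d6*5 = 765/4
  d9 = d7/2 = -275/8
  d10 = d2/5 + d5 + d3 = 1383/20
Walk from origin (0, 0):
  seg 1: down by d6 = 52 → (0, -52)
  seg 2: right by d6 = 52 → (52, -52)
  seg 3: up by d9 = -275/8 → (52, -691/8)
  seg 4: up by d6 = 52 → (52, -275/8)
  seg 5: down by d7 = -275/4 → (52, 275/8)
  seg 6: up by d2 = 17 → (52, 411/8)
  seg 7: left by d7 = -275/4 → (483/4, 411/8)

d5 = 211/4
d6 = 52
d7 = -275/4
d8 = 765/4
d9 = -275/8
d10 = 1383/20
endpoint = (483/4, 411/8)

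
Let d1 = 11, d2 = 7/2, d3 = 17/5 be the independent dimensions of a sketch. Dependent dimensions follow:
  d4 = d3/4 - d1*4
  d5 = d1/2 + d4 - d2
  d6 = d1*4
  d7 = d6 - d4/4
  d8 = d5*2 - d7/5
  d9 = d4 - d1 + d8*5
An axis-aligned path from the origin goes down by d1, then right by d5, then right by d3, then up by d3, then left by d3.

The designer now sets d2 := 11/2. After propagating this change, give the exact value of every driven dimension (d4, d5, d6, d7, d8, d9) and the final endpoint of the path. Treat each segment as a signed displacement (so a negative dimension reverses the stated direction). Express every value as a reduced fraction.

Apply edit: d2 := 11/2
  d4 = d3/4 - d1*4 = -863/20
  d5 = d1/2 + d4 - d2 = -863/20
  d6 = d1*4 = 44
  d7 = d6 - d4/4 = 4383/80
  d8 = d5*2 - d7/5 = -38903/400
  d9 = d4 - d1 + d8*5 = -8647/16
Walk from origin (0, 0):
  seg 1: down by d1 = 11 → (0, -11)
  seg 2: right by d5 = -863/20 → (-863/20, -11)
  seg 3: right by d3 = 17/5 → (-159/4, -11)
  seg 4: up by d3 = 17/5 → (-159/4, -38/5)
  seg 5: left by d3 = 17/5 → (-863/20, -38/5)

d4 = -863/20
d5 = -863/20
d6 = 44
d7 = 4383/80
d8 = -38903/400
d9 = -8647/16
endpoint = (-863/20, -38/5)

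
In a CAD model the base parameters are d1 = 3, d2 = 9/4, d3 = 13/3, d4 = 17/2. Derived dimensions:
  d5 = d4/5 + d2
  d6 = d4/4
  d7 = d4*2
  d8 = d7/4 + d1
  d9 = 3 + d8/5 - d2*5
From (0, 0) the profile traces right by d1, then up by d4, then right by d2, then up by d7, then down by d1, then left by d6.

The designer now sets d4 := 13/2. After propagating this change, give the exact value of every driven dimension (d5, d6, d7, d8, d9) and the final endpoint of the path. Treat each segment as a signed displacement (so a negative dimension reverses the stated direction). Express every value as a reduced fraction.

d5 = 71/20
d6 = 13/8
d7 = 13
d8 = 25/4
d9 = -7
endpoint = (29/8, 33/2)

Apply edit: d4 := 13/2
  d5 = d4/5 + d2 = 71/20
  d6 = d4/4 = 13/8
  d7 = d4*2 = 13
  d8 = d7/4 + d1 = 25/4
  d9 = 3 + d8/5 - d2*5 = -7
Walk from origin (0, 0):
  seg 1: right by d1 = 3 → (3, 0)
  seg 2: up by d4 = 13/2 → (3, 13/2)
  seg 3: right by d2 = 9/4 → (21/4, 13/2)
  seg 4: up by d7 = 13 → (21/4, 39/2)
  seg 5: down by d1 = 3 → (21/4, 33/2)
  seg 6: left by d6 = 13/8 → (29/8, 33/2)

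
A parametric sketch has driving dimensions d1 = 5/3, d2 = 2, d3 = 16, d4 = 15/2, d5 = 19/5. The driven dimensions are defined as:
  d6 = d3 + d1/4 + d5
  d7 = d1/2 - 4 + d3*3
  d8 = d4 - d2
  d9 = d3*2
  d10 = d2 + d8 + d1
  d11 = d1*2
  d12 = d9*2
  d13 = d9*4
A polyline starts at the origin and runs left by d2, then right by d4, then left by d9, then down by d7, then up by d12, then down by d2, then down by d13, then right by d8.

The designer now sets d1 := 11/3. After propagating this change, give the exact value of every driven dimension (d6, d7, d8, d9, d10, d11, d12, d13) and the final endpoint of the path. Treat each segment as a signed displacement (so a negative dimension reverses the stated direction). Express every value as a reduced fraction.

d6 = 1243/60
d7 = 275/6
d8 = 11/2
d9 = 32
d10 = 67/6
d11 = 22/3
d12 = 64
d13 = 128
endpoint = (-21, -671/6)

Apply edit: d1 := 11/3
  d6 = d3 + d1/4 + d5 = 1243/60
  d7 = d1/2 - 4 + d3*3 = 275/6
  d8 = d4 - d2 = 11/2
  d9 = d3*2 = 32
  d10 = d2 + d8 + d1 = 67/6
  d11 = d1*2 = 22/3
  d12 = d9*2 = 64
  d13 = d9*4 = 128
Walk from origin (0, 0):
  seg 1: left by d2 = 2 → (-2, 0)
  seg 2: right by d4 = 15/2 → (11/2, 0)
  seg 3: left by d9 = 32 → (-53/2, 0)
  seg 4: down by d7 = 275/6 → (-53/2, -275/6)
  seg 5: up by d12 = 64 → (-53/2, 109/6)
  seg 6: down by d2 = 2 → (-53/2, 97/6)
  seg 7: down by d13 = 128 → (-53/2, -671/6)
  seg 8: right by d8 = 11/2 → (-21, -671/6)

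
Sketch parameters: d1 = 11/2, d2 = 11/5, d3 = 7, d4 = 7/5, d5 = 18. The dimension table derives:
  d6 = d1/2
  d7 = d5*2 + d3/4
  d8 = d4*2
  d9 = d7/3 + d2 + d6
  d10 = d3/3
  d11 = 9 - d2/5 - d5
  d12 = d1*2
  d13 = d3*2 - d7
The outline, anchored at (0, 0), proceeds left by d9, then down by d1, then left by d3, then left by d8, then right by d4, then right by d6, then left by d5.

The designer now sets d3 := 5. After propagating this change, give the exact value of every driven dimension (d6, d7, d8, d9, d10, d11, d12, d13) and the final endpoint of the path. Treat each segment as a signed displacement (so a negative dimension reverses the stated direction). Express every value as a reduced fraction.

d6 = 11/4
d7 = 149/4
d8 = 14/5
d9 = 521/30
d10 = 5/3
d11 = -236/25
d12 = 11
d13 = -109/4
endpoint = (-2341/60, -11/2)

Apply edit: d3 := 5
  d6 = d1/2 = 11/4
  d7 = d5*2 + d3/4 = 149/4
  d8 = d4*2 = 14/5
  d9 = d7/3 + d2 + d6 = 521/30
  d10 = d3/3 = 5/3
  d11 = 9 - d2/5 - d5 = -236/25
  d12 = d1*2 = 11
  d13 = d3*2 - d7 = -109/4
Walk from origin (0, 0):
  seg 1: left by d9 = 521/30 → (-521/30, 0)
  seg 2: down by d1 = 11/2 → (-521/30, -11/2)
  seg 3: left by d3 = 5 → (-671/30, -11/2)
  seg 4: left by d8 = 14/5 → (-151/6, -11/2)
  seg 5: right by d4 = 7/5 → (-713/30, -11/2)
  seg 6: right by d6 = 11/4 → (-1261/60, -11/2)
  seg 7: left by d5 = 18 → (-2341/60, -11/2)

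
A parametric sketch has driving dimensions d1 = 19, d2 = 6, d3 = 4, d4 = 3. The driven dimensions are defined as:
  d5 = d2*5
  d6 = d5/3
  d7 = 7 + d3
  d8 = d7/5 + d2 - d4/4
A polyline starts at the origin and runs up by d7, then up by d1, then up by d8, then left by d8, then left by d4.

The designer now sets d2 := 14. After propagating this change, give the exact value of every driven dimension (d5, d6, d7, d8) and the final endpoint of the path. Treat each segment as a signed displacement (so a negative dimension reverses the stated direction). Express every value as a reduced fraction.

d5 = 70
d6 = 70/3
d7 = 11
d8 = 309/20
endpoint = (-369/20, 909/20)

Apply edit: d2 := 14
  d5 = d2*5 = 70
  d6 = d5/3 = 70/3
  d7 = 7 + d3 = 11
  d8 = d7/5 + d2 - d4/4 = 309/20
Walk from origin (0, 0):
  seg 1: up by d7 = 11 → (0, 11)
  seg 2: up by d1 = 19 → (0, 30)
  seg 3: up by d8 = 309/20 → (0, 909/20)
  seg 4: left by d8 = 309/20 → (-309/20, 909/20)
  seg 5: left by d4 = 3 → (-369/20, 909/20)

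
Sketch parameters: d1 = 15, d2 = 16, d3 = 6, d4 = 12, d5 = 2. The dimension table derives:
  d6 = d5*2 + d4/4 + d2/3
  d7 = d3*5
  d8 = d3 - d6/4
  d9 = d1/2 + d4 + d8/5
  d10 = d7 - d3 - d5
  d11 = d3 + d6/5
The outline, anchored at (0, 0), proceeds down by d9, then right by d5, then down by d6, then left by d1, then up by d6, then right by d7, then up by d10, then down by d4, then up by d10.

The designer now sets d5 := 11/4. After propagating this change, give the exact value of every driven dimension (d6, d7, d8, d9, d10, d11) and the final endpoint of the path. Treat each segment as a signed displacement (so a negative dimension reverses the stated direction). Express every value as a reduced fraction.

d6 = 83/6
d7 = 30
d8 = 61/24
d9 = 2401/120
d10 = 85/4
d11 = 263/30
endpoint = (71/4, 1259/120)

Apply edit: d5 := 11/4
  d6 = d5*2 + d4/4 + d2/3 = 83/6
  d7 = d3*5 = 30
  d8 = d3 - d6/4 = 61/24
  d9 = d1/2 + d4 + d8/5 = 2401/120
  d10 = d7 - d3 - d5 = 85/4
  d11 = d3 + d6/5 = 263/30
Walk from origin (0, 0):
  seg 1: down by d9 = 2401/120 → (0, -2401/120)
  seg 2: right by d5 = 11/4 → (11/4, -2401/120)
  seg 3: down by d6 = 83/6 → (11/4, -4061/120)
  seg 4: left by d1 = 15 → (-49/4, -4061/120)
  seg 5: up by d6 = 83/6 → (-49/4, -2401/120)
  seg 6: right by d7 = 30 → (71/4, -2401/120)
  seg 7: up by d10 = 85/4 → (71/4, 149/120)
  seg 8: down by d4 = 12 → (71/4, -1291/120)
  seg 9: up by d10 = 85/4 → (71/4, 1259/120)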